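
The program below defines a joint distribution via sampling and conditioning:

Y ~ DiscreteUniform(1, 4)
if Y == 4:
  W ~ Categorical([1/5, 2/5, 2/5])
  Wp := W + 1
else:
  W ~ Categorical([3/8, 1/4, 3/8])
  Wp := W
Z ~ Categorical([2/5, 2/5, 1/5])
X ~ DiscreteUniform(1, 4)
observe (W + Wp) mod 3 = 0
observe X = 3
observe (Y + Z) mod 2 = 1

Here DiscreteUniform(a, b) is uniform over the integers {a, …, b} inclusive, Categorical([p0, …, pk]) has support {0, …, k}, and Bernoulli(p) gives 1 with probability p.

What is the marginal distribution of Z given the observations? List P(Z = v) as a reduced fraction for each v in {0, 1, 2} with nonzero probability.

P(Z=0) = 15/38, P(Z=1) = 31/76, P(Z=2) = 15/76

Enumerate traces; 6 have nonzero weight after conditioning:
  (Y=1, W=0, Z=0, X=3) weight 3/320
  (Y=1, W=0, Z=2, X=3) weight 3/640
  (Y=2, W=0, Z=1, X=3) weight 3/320
  (Y=3, W=0, Z=0, X=3) weight 3/320
  (Y=3, W=0, Z=2, X=3) weight 3/640
  (Y=4, W=1, Z=1, X=3) weight 1/100
Group by Z:
  weight(Z=0) = 3/160
  weight(Z=1) = 31/1600
  weight(Z=2) = 3/320
Total weight = 3/160 + 31/1600 + 3/320 = 19/400
P(Z=0 | obs) = 3/160 / 19/400 = 15/38
P(Z=1 | obs) = 31/1600 / 19/400 = 31/76
P(Z=2 | obs) = 3/320 / 19/400 = 15/76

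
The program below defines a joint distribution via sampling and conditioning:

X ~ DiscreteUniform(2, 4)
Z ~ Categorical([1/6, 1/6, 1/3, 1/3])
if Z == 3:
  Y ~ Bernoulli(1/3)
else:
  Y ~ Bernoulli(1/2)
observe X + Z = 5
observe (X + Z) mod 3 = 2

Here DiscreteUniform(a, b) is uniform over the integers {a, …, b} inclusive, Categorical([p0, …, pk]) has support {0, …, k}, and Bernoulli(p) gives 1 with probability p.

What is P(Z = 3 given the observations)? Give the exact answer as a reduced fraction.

Enumerate traces; 6 have nonzero weight after conditioning:
  (X=2, Z=3, Y=0) weight 2/27
  (X=2, Z=3, Y=1) weight 1/27
  (X=3, Z=2, Y=0) weight 1/18
  (X=3, Z=2, Y=1) weight 1/18
  (X=4, Z=1, Y=0) weight 1/36
  (X=4, Z=1, Y=1) weight 1/36
Group by Z:
  weight(Z=1) = 1/18
  weight(Z=2) = 1/9
  weight(Z=3) = 1/9
Total weight = 1/18 + 1/9 + 1/9 = 5/18
P(Z=1 | obs) = 1/18 / 5/18 = 1/5
P(Z=2 | obs) = 1/9 / 5/18 = 2/5
P(Z=3 | obs) = 1/9 / 5/18 = 2/5

P(Z = 3 | obs) = 2/5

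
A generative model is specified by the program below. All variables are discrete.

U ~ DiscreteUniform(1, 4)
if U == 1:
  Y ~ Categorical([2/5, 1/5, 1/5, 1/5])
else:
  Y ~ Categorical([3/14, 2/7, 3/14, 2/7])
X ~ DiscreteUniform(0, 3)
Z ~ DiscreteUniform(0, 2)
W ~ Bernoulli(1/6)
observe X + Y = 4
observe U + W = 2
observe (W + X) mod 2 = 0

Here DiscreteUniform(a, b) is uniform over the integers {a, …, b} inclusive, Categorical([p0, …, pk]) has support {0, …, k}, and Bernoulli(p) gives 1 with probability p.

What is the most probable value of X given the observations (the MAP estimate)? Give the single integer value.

Enumerate traces; 9 have nonzero weight after conditioning:
  (U=1, Y=1, X=3, Z=0, W=1) weight 1/1440
  (U=1, Y=1, X=3, Z=1, W=1) weight 1/1440
  (U=1, Y=1, X=3, Z=2, W=1) weight 1/1440
  (U=1, Y=3, X=1, Z=0, W=1) weight 1/1440
  (U=1, Y=3, X=1, Z=1, W=1) weight 1/1440
  (U=1, Y=3, X=1, Z=2, W=1) weight 1/1440
  (U=2, Y=2, X=2, Z=0, W=0) weight 5/1344
  (U=2, Y=2, X=2, Z=1, W=0) weight 5/1344
  … 1 more
Group by X:
  weight(X=1) = 1/480
  weight(X=2) = 5/448
  weight(X=3) = 1/480
Total weight = 1/480 + 5/448 + 1/480 = 103/6720
P(X=1 | obs) = 1/480 / 103/6720 = 14/103
P(X=2 | obs) = 5/448 / 103/6720 = 75/103
P(X=3 | obs) = 1/480 / 103/6720 = 14/103
argmax = 2

argmax_v P(X = v | obs) = 2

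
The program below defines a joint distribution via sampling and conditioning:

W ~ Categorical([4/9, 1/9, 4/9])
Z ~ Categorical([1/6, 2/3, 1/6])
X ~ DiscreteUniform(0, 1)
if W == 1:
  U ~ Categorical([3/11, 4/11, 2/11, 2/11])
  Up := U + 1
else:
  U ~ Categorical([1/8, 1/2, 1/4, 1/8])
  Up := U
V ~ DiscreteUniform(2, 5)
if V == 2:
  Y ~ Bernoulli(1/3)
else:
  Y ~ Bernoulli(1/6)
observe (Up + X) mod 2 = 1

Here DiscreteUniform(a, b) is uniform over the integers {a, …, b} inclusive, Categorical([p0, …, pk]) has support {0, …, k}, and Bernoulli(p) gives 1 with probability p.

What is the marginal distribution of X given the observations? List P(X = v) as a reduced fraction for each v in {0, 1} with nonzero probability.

Enumerate traces; 288 have nonzero weight after conditioning:
  (W=0, Z=0, X=0, U=1, V=2, Y=0) weight 1/324
  (W=0, Z=0, X=0, U=1, V=2, Y=1) weight 1/648
  (W=0, Z=0, X=0, U=1, V=3, Y=0) weight 5/1296
  (W=0, Z=0, X=0, U=1, V=3, Y=1) weight 1/1296
  (W=0, Z=0, X=0, U=1, V=4, Y=0) weight 5/1296
  (W=0, Z=0, X=0, U=1, V=4, Y=1) weight 1/1296
  (W=0, Z=0, X=0, U=1, V=5, Y=0) weight 5/1296
  (W=0, Z=0, X=0, U=1, V=5, Y=1) weight 1/1296
  (W=0, Z=0, X=1, U=0, V=2, Y=0) weight 1/1296
  … 279 more
Group by X:
  weight(X=0) = 10/33
  weight(X=1) = 13/66
Total weight = 10/33 + 13/66 = 1/2
P(X=0 | obs) = 10/33 / 1/2 = 20/33
P(X=1 | obs) = 13/66 / 1/2 = 13/33

P(X=0) = 20/33, P(X=1) = 13/33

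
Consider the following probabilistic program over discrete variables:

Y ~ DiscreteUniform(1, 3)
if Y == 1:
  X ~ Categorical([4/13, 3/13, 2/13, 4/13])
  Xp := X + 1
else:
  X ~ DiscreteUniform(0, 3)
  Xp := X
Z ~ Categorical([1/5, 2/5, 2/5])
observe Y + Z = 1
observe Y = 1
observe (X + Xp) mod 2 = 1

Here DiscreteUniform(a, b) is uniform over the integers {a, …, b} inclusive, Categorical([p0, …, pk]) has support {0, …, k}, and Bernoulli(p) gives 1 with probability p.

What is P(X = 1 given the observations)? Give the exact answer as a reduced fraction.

Enumerate traces; 4 have nonzero weight after conditioning:
  (Y=1, X=0, Z=0) weight 4/195
  (Y=1, X=1, Z=0) weight 1/65
  (Y=1, X=2, Z=0) weight 2/195
  (Y=1, X=3, Z=0) weight 4/195
Group by X:
  weight(X=0) = 4/195
  weight(X=1) = 1/65
  weight(X=2) = 2/195
  weight(X=3) = 4/195
Total weight = 4/195 + 1/65 + 2/195 + 4/195 = 1/15
P(X=0 | obs) = 4/195 / 1/15 = 4/13
P(X=1 | obs) = 1/65 / 1/15 = 3/13
P(X=2 | obs) = 2/195 / 1/15 = 2/13
P(X=3 | obs) = 4/195 / 1/15 = 4/13

P(X = 1 | obs) = 3/13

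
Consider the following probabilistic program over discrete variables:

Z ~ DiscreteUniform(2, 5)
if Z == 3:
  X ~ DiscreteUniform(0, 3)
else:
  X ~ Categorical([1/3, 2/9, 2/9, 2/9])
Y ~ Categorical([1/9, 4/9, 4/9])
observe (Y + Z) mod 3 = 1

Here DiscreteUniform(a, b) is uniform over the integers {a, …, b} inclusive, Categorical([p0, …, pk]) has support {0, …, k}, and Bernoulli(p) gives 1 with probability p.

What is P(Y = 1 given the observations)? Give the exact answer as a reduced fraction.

P(Y = 1 | obs) = 4/13

Enumerate traces; 16 have nonzero weight after conditioning:
  (Z=2, X=0, Y=2) weight 1/27
  (Z=2, X=1, Y=2) weight 2/81
  (Z=2, X=2, Y=2) weight 2/81
  (Z=2, X=3, Y=2) weight 2/81
  (Z=3, X=0, Y=1) weight 1/36
  (Z=3, X=1, Y=1) weight 1/36
  (Z=3, X=2, Y=1) weight 1/36
  (Z=3, X=3, Y=1) weight 1/36
  (Z=4, X=0, Y=0) weight 1/108
  … 7 more
Group by Y:
  weight(Y=0) = 1/36
  weight(Y=1) = 1/9
  weight(Y=2) = 2/9
Total weight = 1/36 + 1/9 + 2/9 = 13/36
P(Y=0 | obs) = 1/36 / 13/36 = 1/13
P(Y=1 | obs) = 1/9 / 13/36 = 4/13
P(Y=2 | obs) = 2/9 / 13/36 = 8/13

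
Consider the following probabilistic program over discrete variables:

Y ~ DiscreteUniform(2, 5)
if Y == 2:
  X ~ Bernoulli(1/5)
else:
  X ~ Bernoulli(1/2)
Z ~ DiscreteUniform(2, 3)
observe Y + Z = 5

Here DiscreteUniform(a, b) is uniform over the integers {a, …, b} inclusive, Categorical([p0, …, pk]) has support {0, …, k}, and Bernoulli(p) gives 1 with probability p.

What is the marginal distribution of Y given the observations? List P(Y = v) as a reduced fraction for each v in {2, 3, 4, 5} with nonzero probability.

Enumerate traces; 4 have nonzero weight after conditioning:
  (Y=2, X=0, Z=3) weight 1/10
  (Y=2, X=1, Z=3) weight 1/40
  (Y=3, X=0, Z=2) weight 1/16
  (Y=3, X=1, Z=2) weight 1/16
Group by Y:
  weight(Y=2) = 1/8
  weight(Y=3) = 1/8
Total weight = 1/8 + 1/8 = 1/4
P(Y=2 | obs) = 1/8 / 1/4 = 1/2
P(Y=3 | obs) = 1/8 / 1/4 = 1/2

P(Y=2) = 1/2, P(Y=3) = 1/2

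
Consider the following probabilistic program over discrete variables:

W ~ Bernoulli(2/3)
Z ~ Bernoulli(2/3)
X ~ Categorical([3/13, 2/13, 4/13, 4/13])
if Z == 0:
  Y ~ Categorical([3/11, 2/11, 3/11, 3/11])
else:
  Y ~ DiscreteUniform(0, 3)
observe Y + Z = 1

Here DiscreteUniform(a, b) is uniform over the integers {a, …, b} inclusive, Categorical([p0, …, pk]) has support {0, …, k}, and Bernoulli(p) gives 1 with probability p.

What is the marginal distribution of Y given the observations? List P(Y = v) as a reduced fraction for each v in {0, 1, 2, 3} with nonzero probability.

P(Y=0) = 11/15, P(Y=1) = 4/15

Enumerate traces; 16 have nonzero weight after conditioning:
  (W=0, Z=0, X=0, Y=1) weight 2/429
  (W=0, Z=0, X=1, Y=1) weight 4/1287
  (W=0, Z=0, X=2, Y=1) weight 8/1287
  (W=0, Z=0, X=3, Y=1) weight 8/1287
  (W=0, Z=1, X=0, Y=0) weight 1/78
  (W=0, Z=1, X=1, Y=0) weight 1/117
  (W=0, Z=1, X=2, Y=0) weight 2/117
  (W=0, Z=1, X=3, Y=0) weight 2/117
  … 8 more
Group by Y:
  weight(Y=0) = 1/6
  weight(Y=1) = 2/33
Total weight = 1/6 + 2/33 = 5/22
P(Y=0 | obs) = 1/6 / 5/22 = 11/15
P(Y=1 | obs) = 2/33 / 5/22 = 4/15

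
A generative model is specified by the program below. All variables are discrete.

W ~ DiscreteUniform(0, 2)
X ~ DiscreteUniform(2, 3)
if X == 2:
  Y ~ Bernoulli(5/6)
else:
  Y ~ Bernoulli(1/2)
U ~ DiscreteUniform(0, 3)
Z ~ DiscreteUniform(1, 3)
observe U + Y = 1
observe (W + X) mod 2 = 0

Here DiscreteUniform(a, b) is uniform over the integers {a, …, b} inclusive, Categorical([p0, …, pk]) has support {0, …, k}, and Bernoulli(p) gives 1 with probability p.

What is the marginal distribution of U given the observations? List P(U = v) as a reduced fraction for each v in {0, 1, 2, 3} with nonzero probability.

P(U=0) = 13/18, P(U=1) = 5/18

Enumerate traces; 18 have nonzero weight after conditioning:
  (W=0, X=2, Y=0, U=1, Z=1) weight 1/432
  (W=0, X=2, Y=0, U=1, Z=2) weight 1/432
  (W=0, X=2, Y=0, U=1, Z=3) weight 1/432
  (W=0, X=2, Y=1, U=0, Z=1) weight 5/432
  (W=0, X=2, Y=1, U=0, Z=2) weight 5/432
  (W=0, X=2, Y=1, U=0, Z=3) weight 5/432
  (W=1, X=3, Y=0, U=1, Z=1) weight 1/144
  (W=1, X=3, Y=0, U=1, Z=2) weight 1/144
  … 10 more
Group by U:
  weight(U=0) = 13/144
  weight(U=1) = 5/144
Total weight = 13/144 + 5/144 = 1/8
P(U=0 | obs) = 13/144 / 1/8 = 13/18
P(U=1 | obs) = 5/144 / 1/8 = 5/18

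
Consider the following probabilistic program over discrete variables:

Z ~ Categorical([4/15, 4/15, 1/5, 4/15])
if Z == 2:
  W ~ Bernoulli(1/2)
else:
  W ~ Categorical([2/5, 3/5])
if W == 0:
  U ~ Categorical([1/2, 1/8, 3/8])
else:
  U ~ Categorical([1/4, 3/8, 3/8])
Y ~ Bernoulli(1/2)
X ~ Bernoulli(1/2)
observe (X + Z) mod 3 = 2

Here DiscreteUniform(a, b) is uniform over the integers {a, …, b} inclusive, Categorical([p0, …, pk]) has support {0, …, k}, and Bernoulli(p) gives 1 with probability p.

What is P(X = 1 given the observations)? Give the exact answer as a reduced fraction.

Enumerate traces; 24 have nonzero weight after conditioning:
  (Z=1, W=0, U=0, Y=0, X=1) weight 1/75
  (Z=1, W=0, U=0, Y=1, X=1) weight 1/75
  (Z=1, W=0, U=1, Y=0, X=1) weight 1/300
  (Z=1, W=0, U=1, Y=1, X=1) weight 1/300
  (Z=1, W=0, U=2, Y=0, X=1) weight 1/100
  (Z=1, W=0, U=2, Y=1, X=1) weight 1/100
  (Z=1, W=1, U=0, Y=0, X=1) weight 1/100
  (Z=1, W=1, U=0, Y=1, X=1) weight 1/100
  (Z=2, W=0, U=0, Y=0, X=0) weight 1/80
  … 15 more
Group by X:
  weight(X=0) = 1/10
  weight(X=1) = 2/15
Total weight = 1/10 + 2/15 = 7/30
P(X=0 | obs) = 1/10 / 7/30 = 3/7
P(X=1 | obs) = 2/15 / 7/30 = 4/7

P(X = 1 | obs) = 4/7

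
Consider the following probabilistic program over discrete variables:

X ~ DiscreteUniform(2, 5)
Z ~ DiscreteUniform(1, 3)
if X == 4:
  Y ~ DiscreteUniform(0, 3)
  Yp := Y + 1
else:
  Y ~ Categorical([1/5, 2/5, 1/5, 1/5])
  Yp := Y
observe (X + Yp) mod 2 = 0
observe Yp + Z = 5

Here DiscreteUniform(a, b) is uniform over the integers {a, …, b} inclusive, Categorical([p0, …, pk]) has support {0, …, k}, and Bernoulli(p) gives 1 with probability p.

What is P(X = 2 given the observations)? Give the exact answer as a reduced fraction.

Enumerate traces; 5 have nonzero weight after conditioning:
  (X=2, Z=3, Y=2) weight 1/60
  (X=3, Z=2, Y=3) weight 1/60
  (X=4, Z=1, Y=3) weight 1/48
  (X=4, Z=3, Y=1) weight 1/48
  (X=5, Z=2, Y=3) weight 1/60
Group by X:
  weight(X=2) = 1/60
  weight(X=3) = 1/60
  weight(X=4) = 1/24
  weight(X=5) = 1/60
Total weight = 1/60 + 1/60 + 1/24 + 1/60 = 11/120
P(X=2 | obs) = 1/60 / 11/120 = 2/11
P(X=3 | obs) = 1/60 / 11/120 = 2/11
P(X=4 | obs) = 1/24 / 11/120 = 5/11
P(X=5 | obs) = 1/60 / 11/120 = 2/11

P(X = 2 | obs) = 2/11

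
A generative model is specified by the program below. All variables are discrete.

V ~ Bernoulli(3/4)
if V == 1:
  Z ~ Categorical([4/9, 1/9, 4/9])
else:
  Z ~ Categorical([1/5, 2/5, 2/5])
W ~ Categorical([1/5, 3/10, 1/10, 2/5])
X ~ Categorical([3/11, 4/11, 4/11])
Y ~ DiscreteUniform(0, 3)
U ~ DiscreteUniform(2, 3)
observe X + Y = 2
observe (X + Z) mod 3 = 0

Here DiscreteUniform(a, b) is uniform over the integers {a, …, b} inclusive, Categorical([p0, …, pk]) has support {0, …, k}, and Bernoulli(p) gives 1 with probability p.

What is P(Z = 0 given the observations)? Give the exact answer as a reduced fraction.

Enumerate traces; 48 have nonzero weight after conditioning:
  (V=0, Z=0, W=0, X=0, Y=2, U=2) weight 3/8800
  (V=0, Z=0, W=0, X=0, Y=2, U=3) weight 3/8800
  (V=0, Z=0, W=1, X=0, Y=2, U=2) weight 9/17600
  (V=0, Z=0, W=1, X=0, Y=2, U=3) weight 9/17600
  (V=0, Z=0, W=2, X=0, Y=2, U=2) weight 3/17600
  (V=0, Z=0, W=2, X=0, Y=2, U=3) weight 3/17600
  (V=0, Z=0, W=3, X=0, Y=2, U=2) weight 3/4400
  (V=0, Z=0, W=3, X=0, Y=2, U=3) weight 3/4400
  (V=0, Z=1, W=0, X=2, Y=0, U=2) weight 1/1100
  (V=0, Z=2, W=0, X=1, Y=1, U=2) weight 1/1100
  … 38 more
Group by Z:
  weight(Z=0) = 23/880
  weight(Z=1) = 1/60
  weight(Z=2) = 13/330
Total weight = 23/880 + 1/60 + 13/330 = 217/2640
P(Z=0 | obs) = 23/880 / 217/2640 = 69/217
P(Z=1 | obs) = 1/60 / 217/2640 = 44/217
P(Z=2 | obs) = 13/330 / 217/2640 = 104/217

P(Z = 0 | obs) = 69/217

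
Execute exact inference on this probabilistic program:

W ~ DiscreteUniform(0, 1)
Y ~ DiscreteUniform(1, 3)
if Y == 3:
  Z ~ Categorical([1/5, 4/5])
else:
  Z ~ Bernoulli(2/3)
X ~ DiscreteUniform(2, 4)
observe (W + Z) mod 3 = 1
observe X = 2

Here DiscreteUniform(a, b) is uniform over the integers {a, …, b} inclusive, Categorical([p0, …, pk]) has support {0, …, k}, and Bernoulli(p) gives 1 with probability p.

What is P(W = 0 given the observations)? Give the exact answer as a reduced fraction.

P(W = 0 | obs) = 32/45

Enumerate traces; 6 have nonzero weight after conditioning:
  (W=0, Y=1, Z=1, X=2) weight 1/27
  (W=0, Y=2, Z=1, X=2) weight 1/27
  (W=0, Y=3, Z=1, X=2) weight 2/45
  (W=1, Y=1, Z=0, X=2) weight 1/54
  (W=1, Y=2, Z=0, X=2) weight 1/54
  (W=1, Y=3, Z=0, X=2) weight 1/90
Group by W:
  weight(W=0) = 16/135
  weight(W=1) = 13/270
Total weight = 16/135 + 13/270 = 1/6
P(W=0 | obs) = 16/135 / 1/6 = 32/45
P(W=1 | obs) = 13/270 / 1/6 = 13/45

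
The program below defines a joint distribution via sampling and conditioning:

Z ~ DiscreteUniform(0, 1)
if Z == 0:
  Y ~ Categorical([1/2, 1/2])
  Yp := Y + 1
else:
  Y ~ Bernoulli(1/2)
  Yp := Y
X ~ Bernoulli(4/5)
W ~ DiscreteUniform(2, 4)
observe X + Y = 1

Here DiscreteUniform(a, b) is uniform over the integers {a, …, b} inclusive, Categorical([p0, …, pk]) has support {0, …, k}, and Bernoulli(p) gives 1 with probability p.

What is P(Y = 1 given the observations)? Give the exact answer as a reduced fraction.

Enumerate traces; 12 have nonzero weight after conditioning:
  (Z=0, Y=0, X=1, W=2) weight 1/15
  (Z=0, Y=0, X=1, W=3) weight 1/15
  (Z=0, Y=0, X=1, W=4) weight 1/15
  (Z=0, Y=1, X=0, W=2) weight 1/60
  (Z=0, Y=1, X=0, W=3) weight 1/60
  (Z=0, Y=1, X=0, W=4) weight 1/60
  (Z=1, Y=0, X=1, W=2) weight 1/15
  (Z=1, Y=0, X=1, W=3) weight 1/15
  … 4 more
Group by Y:
  weight(Y=0) = 2/5
  weight(Y=1) = 1/10
Total weight = 2/5 + 1/10 = 1/2
P(Y=0 | obs) = 2/5 / 1/2 = 4/5
P(Y=1 | obs) = 1/10 / 1/2 = 1/5

P(Y = 1 | obs) = 1/5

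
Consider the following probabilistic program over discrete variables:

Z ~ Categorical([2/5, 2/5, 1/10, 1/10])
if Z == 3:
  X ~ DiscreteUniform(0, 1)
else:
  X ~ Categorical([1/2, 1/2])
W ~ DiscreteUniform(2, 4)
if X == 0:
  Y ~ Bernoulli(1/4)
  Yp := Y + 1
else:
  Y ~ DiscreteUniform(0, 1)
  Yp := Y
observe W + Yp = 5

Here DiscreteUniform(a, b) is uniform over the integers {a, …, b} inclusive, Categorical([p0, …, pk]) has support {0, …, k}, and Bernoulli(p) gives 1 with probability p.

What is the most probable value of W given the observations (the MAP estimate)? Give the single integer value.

argmax_v P(W = v | obs) = 4

Enumerate traces; 12 have nonzero weight after conditioning:
  (Z=0, X=0, W=3, Y=1) weight 1/60
  (Z=0, X=0, W=4, Y=0) weight 1/20
  (Z=0, X=1, W=4, Y=1) weight 1/30
  (Z=1, X=0, W=3, Y=1) weight 1/60
  (Z=1, X=0, W=4, Y=0) weight 1/20
  (Z=1, X=1, W=4, Y=1) weight 1/30
  (Z=2, X=0, W=3, Y=1) weight 1/240
  (Z=2, X=0, W=4, Y=0) weight 1/80
  … 4 more
Group by W:
  weight(W=3) = 1/24
  weight(W=4) = 5/24
Total weight = 1/24 + 5/24 = 1/4
P(W=3 | obs) = 1/24 / 1/4 = 1/6
P(W=4 | obs) = 5/24 / 1/4 = 5/6
argmax = 4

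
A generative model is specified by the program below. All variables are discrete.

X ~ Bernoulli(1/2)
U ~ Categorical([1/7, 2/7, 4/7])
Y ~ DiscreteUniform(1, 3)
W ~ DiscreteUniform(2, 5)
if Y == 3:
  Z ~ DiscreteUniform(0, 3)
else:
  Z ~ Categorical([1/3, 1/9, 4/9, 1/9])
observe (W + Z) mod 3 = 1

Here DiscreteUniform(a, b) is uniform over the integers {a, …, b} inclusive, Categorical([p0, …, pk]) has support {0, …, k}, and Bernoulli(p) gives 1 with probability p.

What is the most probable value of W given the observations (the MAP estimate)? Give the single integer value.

argmax_v P(W = v | obs) = 4

Enumerate traces; 90 have nonzero weight after conditioning:
  (X=0, U=0, Y=1, W=2, Z=2) weight 1/378
  (X=0, U=0, Y=1, W=3, Z=1) weight 1/1512
  (X=0, U=0, Y=1, W=4, Z=0) weight 1/504
  (X=0, U=0, Y=1, W=4, Z=3) weight 1/1512
  (X=0, U=0, Y=1, W=5, Z=2) weight 1/378
  (X=0, U=0, Y=2, W=2, Z=2) weight 1/378
  (X=0, U=0, Y=2, W=3, Z=1) weight 1/1512
  (X=0, U=0, Y=2, W=4, Z=0) weight 1/504
  … 82 more
Group by W:
  weight(W=2) = 41/432
  weight(W=3) = 17/432
  weight(W=4) = 25/216
  weight(W=5) = 41/432
Total weight = 41/432 + 17/432 + 25/216 + 41/432 = 149/432
P(W=2 | obs) = 41/432 / 149/432 = 41/149
P(W=3 | obs) = 17/432 / 149/432 = 17/149
P(W=4 | obs) = 25/216 / 149/432 = 50/149
P(W=5 | obs) = 41/432 / 149/432 = 41/149
argmax = 4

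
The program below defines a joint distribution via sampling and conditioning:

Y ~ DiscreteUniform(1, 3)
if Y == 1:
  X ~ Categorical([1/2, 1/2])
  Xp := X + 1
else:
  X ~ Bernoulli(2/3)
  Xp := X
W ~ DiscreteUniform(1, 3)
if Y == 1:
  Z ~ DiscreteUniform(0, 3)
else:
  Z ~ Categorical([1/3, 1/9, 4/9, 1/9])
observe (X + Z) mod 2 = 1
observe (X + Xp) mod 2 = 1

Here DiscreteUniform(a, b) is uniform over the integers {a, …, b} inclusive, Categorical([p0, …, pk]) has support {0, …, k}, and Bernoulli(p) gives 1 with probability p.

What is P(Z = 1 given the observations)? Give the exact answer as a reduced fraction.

P(Z = 1 | obs) = 1/4

Enumerate traces; 12 have nonzero weight after conditioning:
  (Y=1, X=0, W=1, Z=1) weight 1/72
  (Y=1, X=0, W=1, Z=3) weight 1/72
  (Y=1, X=0, W=2, Z=1) weight 1/72
  (Y=1, X=0, W=2, Z=3) weight 1/72
  (Y=1, X=0, W=3, Z=1) weight 1/72
  (Y=1, X=0, W=3, Z=3) weight 1/72
  (Y=1, X=1, W=1, Z=0) weight 1/72
  (Y=1, X=1, W=1, Z=2) weight 1/72
  … 4 more
Group by Z:
  weight(Z=0) = 1/24
  weight(Z=1) = 1/24
  weight(Z=2) = 1/24
  weight(Z=3) = 1/24
Total weight = 1/24 + 1/24 + 1/24 + 1/24 = 1/6
P(Z=0 | obs) = 1/24 / 1/6 = 1/4
P(Z=1 | obs) = 1/24 / 1/6 = 1/4
P(Z=2 | obs) = 1/24 / 1/6 = 1/4
P(Z=3 | obs) = 1/24 / 1/6 = 1/4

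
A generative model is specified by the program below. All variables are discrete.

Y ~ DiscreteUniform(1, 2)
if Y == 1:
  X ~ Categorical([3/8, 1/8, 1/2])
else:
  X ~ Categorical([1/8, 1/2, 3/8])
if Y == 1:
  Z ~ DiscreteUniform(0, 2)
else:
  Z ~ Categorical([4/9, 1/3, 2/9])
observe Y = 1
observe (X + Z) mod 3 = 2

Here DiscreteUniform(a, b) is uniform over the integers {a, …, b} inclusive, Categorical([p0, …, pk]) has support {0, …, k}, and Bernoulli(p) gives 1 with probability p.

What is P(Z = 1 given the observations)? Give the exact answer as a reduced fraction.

Enumerate traces; 3 have nonzero weight after conditioning:
  (Y=1, X=0, Z=2) weight 1/16
  (Y=1, X=1, Z=1) weight 1/48
  (Y=1, X=2, Z=0) weight 1/12
Group by Z:
  weight(Z=0) = 1/12
  weight(Z=1) = 1/48
  weight(Z=2) = 1/16
Total weight = 1/12 + 1/48 + 1/16 = 1/6
P(Z=0 | obs) = 1/12 / 1/6 = 1/2
P(Z=1 | obs) = 1/48 / 1/6 = 1/8
P(Z=2 | obs) = 1/16 / 1/6 = 3/8

P(Z = 1 | obs) = 1/8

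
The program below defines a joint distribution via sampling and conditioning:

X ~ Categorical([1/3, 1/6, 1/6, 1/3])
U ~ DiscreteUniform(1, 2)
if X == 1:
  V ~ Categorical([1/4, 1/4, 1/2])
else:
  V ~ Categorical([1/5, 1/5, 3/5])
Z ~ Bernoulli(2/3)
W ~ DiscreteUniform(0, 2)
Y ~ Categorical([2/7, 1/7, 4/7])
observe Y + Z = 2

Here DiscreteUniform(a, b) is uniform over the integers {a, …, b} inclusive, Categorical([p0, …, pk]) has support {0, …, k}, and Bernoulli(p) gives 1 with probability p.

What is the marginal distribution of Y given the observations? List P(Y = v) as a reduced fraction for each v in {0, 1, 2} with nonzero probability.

Enumerate traces; 144 have nonzero weight after conditioning:
  (X=0, U=1, V=0, Z=0, W=0, Y=2) weight 2/945
  (X=0, U=1, V=0, Z=0, W=1, Y=2) weight 2/945
  (X=0, U=1, V=0, Z=0, W=2, Y=2) weight 2/945
  (X=0, U=1, V=0, Z=1, W=0, Y=1) weight 1/945
  (X=0, U=1, V=0, Z=1, W=1, Y=1) weight 1/945
  (X=0, U=1, V=0, Z=1, W=2, Y=1) weight 1/945
  (X=0, U=1, V=1, Z=0, W=0, Y=2) weight 2/945
  (X=0, U=1, V=1, Z=0, W=1, Y=2) weight 2/945
  … 136 more
Group by Y:
  weight(Y=1) = 2/21
  weight(Y=2) = 4/21
Total weight = 2/21 + 4/21 = 2/7
P(Y=1 | obs) = 2/21 / 2/7 = 1/3
P(Y=2 | obs) = 4/21 / 2/7 = 2/3

P(Y=1) = 1/3, P(Y=2) = 2/3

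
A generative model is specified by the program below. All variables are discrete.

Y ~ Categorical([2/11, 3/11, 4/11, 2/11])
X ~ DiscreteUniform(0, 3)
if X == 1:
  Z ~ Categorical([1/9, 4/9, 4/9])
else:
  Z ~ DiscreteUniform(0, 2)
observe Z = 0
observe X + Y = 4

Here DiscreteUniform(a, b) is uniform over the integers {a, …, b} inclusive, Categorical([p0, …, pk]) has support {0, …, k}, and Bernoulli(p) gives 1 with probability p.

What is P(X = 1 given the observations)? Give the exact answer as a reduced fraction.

Enumerate traces; 3 have nonzero weight after conditioning:
  (Y=1, X=3, Z=0) weight 1/44
  (Y=2, X=2, Z=0) weight 1/33
  (Y=3, X=1, Z=0) weight 1/198
Group by X:
  weight(X=1) = 1/198
  weight(X=2) = 1/33
  weight(X=3) = 1/44
Total weight = 1/198 + 1/33 + 1/44 = 23/396
P(X=1 | obs) = 1/198 / 23/396 = 2/23
P(X=2 | obs) = 1/33 / 23/396 = 12/23
P(X=3 | obs) = 1/44 / 23/396 = 9/23

P(X = 1 | obs) = 2/23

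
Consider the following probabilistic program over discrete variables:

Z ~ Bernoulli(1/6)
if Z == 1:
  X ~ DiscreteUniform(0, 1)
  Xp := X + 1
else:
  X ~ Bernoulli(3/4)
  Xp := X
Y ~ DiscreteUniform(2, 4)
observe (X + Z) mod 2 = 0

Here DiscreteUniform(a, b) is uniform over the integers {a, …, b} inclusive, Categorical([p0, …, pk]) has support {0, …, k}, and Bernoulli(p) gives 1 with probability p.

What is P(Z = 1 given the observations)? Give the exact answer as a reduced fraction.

P(Z = 1 | obs) = 2/7

Enumerate traces; 6 have nonzero weight after conditioning:
  (Z=0, X=0, Y=2) weight 5/72
  (Z=0, X=0, Y=3) weight 5/72
  (Z=0, X=0, Y=4) weight 5/72
  (Z=1, X=1, Y=2) weight 1/36
  (Z=1, X=1, Y=3) weight 1/36
  (Z=1, X=1, Y=4) weight 1/36
Group by Z:
  weight(Z=0) = 5/24
  weight(Z=1) = 1/12
Total weight = 5/24 + 1/12 = 7/24
P(Z=0 | obs) = 5/24 / 7/24 = 5/7
P(Z=1 | obs) = 1/12 / 7/24 = 2/7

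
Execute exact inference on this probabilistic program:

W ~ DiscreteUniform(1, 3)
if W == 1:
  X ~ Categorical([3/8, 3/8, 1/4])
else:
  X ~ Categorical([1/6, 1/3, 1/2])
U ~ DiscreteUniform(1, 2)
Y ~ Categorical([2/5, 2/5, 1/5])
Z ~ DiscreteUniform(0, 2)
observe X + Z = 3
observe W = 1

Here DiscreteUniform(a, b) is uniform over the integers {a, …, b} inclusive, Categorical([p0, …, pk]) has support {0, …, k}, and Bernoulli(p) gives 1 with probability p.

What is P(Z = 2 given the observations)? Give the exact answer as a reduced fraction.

Enumerate traces; 12 have nonzero weight after conditioning:
  (W=1, X=1, U=1, Y=0, Z=2) weight 1/120
  (W=1, X=1, U=1, Y=1, Z=2) weight 1/120
  (W=1, X=1, U=1, Y=2, Z=2) weight 1/240
  (W=1, X=1, U=2, Y=0, Z=2) weight 1/120
  (W=1, X=1, U=2, Y=1, Z=2) weight 1/120
  (W=1, X=1, U=2, Y=2, Z=2) weight 1/240
  (W=1, X=2, U=1, Y=0, Z=1) weight 1/180
  (W=1, X=2, U=1, Y=1, Z=1) weight 1/180
  … 4 more
Group by Z:
  weight(Z=1) = 1/36
  weight(Z=2) = 1/24
Total weight = 1/36 + 1/24 = 5/72
P(Z=1 | obs) = 1/36 / 5/72 = 2/5
P(Z=2 | obs) = 1/24 / 5/72 = 3/5

P(Z = 2 | obs) = 3/5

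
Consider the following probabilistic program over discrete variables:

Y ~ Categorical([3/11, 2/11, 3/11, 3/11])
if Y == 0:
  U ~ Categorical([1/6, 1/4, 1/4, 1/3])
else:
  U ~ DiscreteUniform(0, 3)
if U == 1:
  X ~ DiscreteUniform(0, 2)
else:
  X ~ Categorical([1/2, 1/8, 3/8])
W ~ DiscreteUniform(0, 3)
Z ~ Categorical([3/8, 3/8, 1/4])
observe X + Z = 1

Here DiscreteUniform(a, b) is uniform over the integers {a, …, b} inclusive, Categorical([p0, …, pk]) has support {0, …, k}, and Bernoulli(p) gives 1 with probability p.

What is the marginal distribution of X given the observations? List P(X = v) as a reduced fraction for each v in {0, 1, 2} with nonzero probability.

Enumerate traces; 128 have nonzero weight after conditioning:
  (Y=0, U=0, X=0, W=0, Z=1) weight 3/1408
  (Y=0, U=0, X=0, W=1, Z=1) weight 3/1408
  (Y=0, U=0, X=0, W=2, Z=1) weight 3/1408
  (Y=0, U=0, X=0, W=3, Z=1) weight 3/1408
  (Y=0, U=0, X=1, W=0, Z=0) weight 3/5632
  (Y=0, U=0, X=1, W=1, Z=0) weight 3/5632
  (Y=0, U=0, X=1, W=2, Z=0) weight 3/5632
  (Y=0, U=0, X=1, W=3, Z=0) weight 3/5632
  … 120 more
Group by X:
  weight(X=0) = 11/64
  weight(X=1) = 17/256
Total weight = 11/64 + 17/256 = 61/256
P(X=0 | obs) = 11/64 / 61/256 = 44/61
P(X=1 | obs) = 17/256 / 61/256 = 17/61

P(X=0) = 44/61, P(X=1) = 17/61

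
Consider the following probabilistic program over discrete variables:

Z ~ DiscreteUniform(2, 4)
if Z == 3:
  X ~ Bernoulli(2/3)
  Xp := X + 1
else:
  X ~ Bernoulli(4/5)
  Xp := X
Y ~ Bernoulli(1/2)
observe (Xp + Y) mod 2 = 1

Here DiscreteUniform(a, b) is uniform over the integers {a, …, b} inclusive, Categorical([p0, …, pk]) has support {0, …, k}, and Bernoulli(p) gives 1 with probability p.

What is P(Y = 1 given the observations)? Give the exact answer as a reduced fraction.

P(Y = 1 | obs) = 16/45

Enumerate traces; 6 have nonzero weight after conditioning:
  (Z=2, X=0, Y=1) weight 1/30
  (Z=2, X=1, Y=0) weight 2/15
  (Z=3, X=0, Y=0) weight 1/18
  (Z=3, X=1, Y=1) weight 1/9
  (Z=4, X=0, Y=1) weight 1/30
  (Z=4, X=1, Y=0) weight 2/15
Group by Y:
  weight(Y=0) = 29/90
  weight(Y=1) = 8/45
Total weight = 29/90 + 8/45 = 1/2
P(Y=0 | obs) = 29/90 / 1/2 = 29/45
P(Y=1 | obs) = 8/45 / 1/2 = 16/45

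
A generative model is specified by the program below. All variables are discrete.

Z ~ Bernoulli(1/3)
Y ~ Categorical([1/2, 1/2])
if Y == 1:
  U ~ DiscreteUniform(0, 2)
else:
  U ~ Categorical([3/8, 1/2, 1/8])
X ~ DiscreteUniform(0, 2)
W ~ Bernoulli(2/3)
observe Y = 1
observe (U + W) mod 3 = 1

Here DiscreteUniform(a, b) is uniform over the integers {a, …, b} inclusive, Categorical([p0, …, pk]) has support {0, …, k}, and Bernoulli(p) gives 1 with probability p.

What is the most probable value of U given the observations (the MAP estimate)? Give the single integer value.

argmax_v P(U = v | obs) = 0

Enumerate traces; 12 have nonzero weight after conditioning:
  (Z=0, Y=1, U=0, X=0, W=1) weight 2/81
  (Z=0, Y=1, U=0, X=1, W=1) weight 2/81
  (Z=0, Y=1, U=0, X=2, W=1) weight 2/81
  (Z=0, Y=1, U=1, X=0, W=0) weight 1/81
  (Z=0, Y=1, U=1, X=1, W=0) weight 1/81
  (Z=0, Y=1, U=1, X=2, W=0) weight 1/81
  (Z=1, Y=1, U=0, X=0, W=1) weight 1/81
  (Z=1, Y=1, U=0, X=1, W=1) weight 1/81
  … 4 more
Group by U:
  weight(U=0) = 1/9
  weight(U=1) = 1/18
Total weight = 1/9 + 1/18 = 1/6
P(U=0 | obs) = 1/9 / 1/6 = 2/3
P(U=1 | obs) = 1/18 / 1/6 = 1/3
argmax = 0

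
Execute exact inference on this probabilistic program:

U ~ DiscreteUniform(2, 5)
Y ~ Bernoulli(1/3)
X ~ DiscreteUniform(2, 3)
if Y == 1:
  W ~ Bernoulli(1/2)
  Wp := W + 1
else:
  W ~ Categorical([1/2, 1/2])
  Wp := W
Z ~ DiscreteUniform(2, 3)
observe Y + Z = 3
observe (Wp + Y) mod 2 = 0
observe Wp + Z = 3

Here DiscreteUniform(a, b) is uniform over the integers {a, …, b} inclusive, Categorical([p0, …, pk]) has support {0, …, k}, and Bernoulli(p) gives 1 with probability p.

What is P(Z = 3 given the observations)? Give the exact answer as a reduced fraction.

Enumerate traces; 16 have nonzero weight after conditioning:
  (U=2, Y=0, X=2, W=0, Z=3) weight 1/48
  (U=2, Y=0, X=3, W=0, Z=3) weight 1/48
  (U=2, Y=1, X=2, W=0, Z=2) weight 1/96
  (U=2, Y=1, X=3, W=0, Z=2) weight 1/96
  (U=3, Y=0, X=2, W=0, Z=3) weight 1/48
  (U=3, Y=0, X=3, W=0, Z=3) weight 1/48
  (U=3, Y=1, X=2, W=0, Z=2) weight 1/96
  (U=3, Y=1, X=3, W=0, Z=2) weight 1/96
  … 8 more
Group by Z:
  weight(Z=2) = 1/12
  weight(Z=3) = 1/6
Total weight = 1/12 + 1/6 = 1/4
P(Z=2 | obs) = 1/12 / 1/4 = 1/3
P(Z=3 | obs) = 1/6 / 1/4 = 2/3

P(Z = 3 | obs) = 2/3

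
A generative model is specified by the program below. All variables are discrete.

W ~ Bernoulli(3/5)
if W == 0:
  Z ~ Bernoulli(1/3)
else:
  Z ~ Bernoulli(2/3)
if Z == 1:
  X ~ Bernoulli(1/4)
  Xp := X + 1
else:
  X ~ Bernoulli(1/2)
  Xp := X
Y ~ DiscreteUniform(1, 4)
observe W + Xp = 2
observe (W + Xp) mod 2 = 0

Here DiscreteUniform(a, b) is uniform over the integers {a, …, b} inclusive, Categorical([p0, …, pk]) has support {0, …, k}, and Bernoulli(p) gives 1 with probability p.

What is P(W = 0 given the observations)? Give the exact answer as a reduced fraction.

Enumerate traces; 12 have nonzero weight after conditioning:
  (W=0, Z=1, X=1, Y=1) weight 1/120
  (W=0, Z=1, X=1, Y=2) weight 1/120
  (W=0, Z=1, X=1, Y=3) weight 1/120
  (W=0, Z=1, X=1, Y=4) weight 1/120
  (W=1, Z=0, X=1, Y=1) weight 1/40
  (W=1, Z=0, X=1, Y=2) weight 1/40
  (W=1, Z=0, X=1, Y=3) weight 1/40
  (W=1, Z=0, X=1, Y=4) weight 1/40
  … 4 more
Group by W:
  weight(W=0) = 1/30
  weight(W=1) = 2/5
Total weight = 1/30 + 2/5 = 13/30
P(W=0 | obs) = 1/30 / 13/30 = 1/13
P(W=1 | obs) = 2/5 / 13/30 = 12/13

P(W = 0 | obs) = 1/13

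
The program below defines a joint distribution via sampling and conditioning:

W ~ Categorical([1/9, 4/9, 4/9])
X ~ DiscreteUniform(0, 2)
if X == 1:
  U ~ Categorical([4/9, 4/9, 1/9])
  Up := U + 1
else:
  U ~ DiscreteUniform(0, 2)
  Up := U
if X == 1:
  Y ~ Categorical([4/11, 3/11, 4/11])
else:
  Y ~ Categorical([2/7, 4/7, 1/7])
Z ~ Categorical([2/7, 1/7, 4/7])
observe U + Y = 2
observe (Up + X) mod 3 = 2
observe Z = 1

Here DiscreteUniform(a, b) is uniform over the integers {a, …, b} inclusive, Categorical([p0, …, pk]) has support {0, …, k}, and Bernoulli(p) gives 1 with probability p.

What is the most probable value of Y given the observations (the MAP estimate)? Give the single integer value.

Enumerate traces; 9 have nonzero weight after conditioning:
  (W=0, X=0, U=2, Y=0, Z=1) weight 2/3969
  (W=0, X=1, U=0, Y=2, Z=1) weight 16/18711
  (W=0, X=2, U=0, Y=2, Z=1) weight 1/3969
  (W=1, X=0, U=2, Y=0, Z=1) weight 8/3969
  (W=1, X=1, U=0, Y=2, Z=1) weight 64/18711
  (W=1, X=2, U=0, Y=2, Z=1) weight 4/3969
  (W=2, X=0, U=2, Y=0, Z=1) weight 8/3969
  (W=2, X=1, U=0, Y=2, Z=1) weight 64/18711
  … 1 more
Group by Y:
  weight(Y=0) = 2/441
  weight(Y=2) = 145/14553
Total weight = 2/441 + 145/14553 = 211/14553
P(Y=0 | obs) = 2/441 / 211/14553 = 66/211
P(Y=2 | obs) = 145/14553 / 211/14553 = 145/211
argmax = 2

argmax_v P(Y = v | obs) = 2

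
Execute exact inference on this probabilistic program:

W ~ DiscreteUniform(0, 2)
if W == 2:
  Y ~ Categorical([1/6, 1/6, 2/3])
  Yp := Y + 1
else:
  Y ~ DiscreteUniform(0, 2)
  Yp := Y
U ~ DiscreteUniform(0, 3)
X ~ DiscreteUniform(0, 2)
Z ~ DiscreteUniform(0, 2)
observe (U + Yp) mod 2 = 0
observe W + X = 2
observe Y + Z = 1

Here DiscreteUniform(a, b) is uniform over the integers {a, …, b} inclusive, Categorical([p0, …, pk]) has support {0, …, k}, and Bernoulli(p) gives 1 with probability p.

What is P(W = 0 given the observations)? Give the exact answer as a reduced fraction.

Enumerate traces; 12 have nonzero weight after conditioning:
  (W=0, Y=0, U=0, X=2, Z=1) weight 1/324
  (W=0, Y=0, U=2, X=2, Z=1) weight 1/324
  (W=0, Y=1, U=1, X=2, Z=0) weight 1/324
  (W=0, Y=1, U=3, X=2, Z=0) weight 1/324
  (W=1, Y=0, U=0, X=1, Z=1) weight 1/324
  (W=1, Y=0, U=2, X=1, Z=1) weight 1/324
  (W=1, Y=1, U=1, X=1, Z=0) weight 1/324
  (W=1, Y=1, U=3, X=1, Z=0) weight 1/324
  (W=2, Y=0, U=1, X=0, Z=1) weight 1/648
  … 3 more
Group by W:
  weight(W=0) = 1/81
  weight(W=1) = 1/81
  weight(W=2) = 1/162
Total weight = 1/81 + 1/81 + 1/162 = 5/162
P(W=0 | obs) = 1/81 / 5/162 = 2/5
P(W=1 | obs) = 1/81 / 5/162 = 2/5
P(W=2 | obs) = 1/162 / 5/162 = 1/5

P(W = 0 | obs) = 2/5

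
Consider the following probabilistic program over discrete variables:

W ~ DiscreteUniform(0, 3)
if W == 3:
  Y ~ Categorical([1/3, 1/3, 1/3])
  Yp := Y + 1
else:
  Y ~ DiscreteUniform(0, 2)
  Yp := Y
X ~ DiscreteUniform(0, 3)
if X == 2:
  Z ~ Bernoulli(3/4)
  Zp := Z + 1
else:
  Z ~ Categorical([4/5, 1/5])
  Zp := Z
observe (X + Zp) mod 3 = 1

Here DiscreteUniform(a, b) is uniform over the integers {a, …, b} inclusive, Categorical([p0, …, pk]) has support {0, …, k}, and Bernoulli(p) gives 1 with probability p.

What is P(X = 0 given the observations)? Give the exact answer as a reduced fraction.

Enumerate traces; 48 have nonzero weight after conditioning:
  (W=0, Y=0, X=0, Z=1) weight 1/240
  (W=0, Y=0, X=1, Z=0) weight 1/60
  (W=0, Y=0, X=2, Z=1) weight 1/64
  (W=0, Y=0, X=3, Z=1) weight 1/240
  (W=0, Y=1, X=0, Z=1) weight 1/240
  (W=0, Y=1, X=1, Z=0) weight 1/60
  (W=0, Y=1, X=2, Z=1) weight 1/64
  (W=0, Y=1, X=3, Z=1) weight 1/240
  … 40 more
Group by X:
  weight(X=0) = 1/20
  weight(X=1) = 1/5
  weight(X=2) = 3/16
  weight(X=3) = 1/20
Total weight = 1/20 + 1/5 + 3/16 + 1/20 = 39/80
P(X=0 | obs) = 1/20 / 39/80 = 4/39
P(X=1 | obs) = 1/5 / 39/80 = 16/39
P(X=2 | obs) = 3/16 / 39/80 = 5/13
P(X=3 | obs) = 1/20 / 39/80 = 4/39

P(X = 0 | obs) = 4/39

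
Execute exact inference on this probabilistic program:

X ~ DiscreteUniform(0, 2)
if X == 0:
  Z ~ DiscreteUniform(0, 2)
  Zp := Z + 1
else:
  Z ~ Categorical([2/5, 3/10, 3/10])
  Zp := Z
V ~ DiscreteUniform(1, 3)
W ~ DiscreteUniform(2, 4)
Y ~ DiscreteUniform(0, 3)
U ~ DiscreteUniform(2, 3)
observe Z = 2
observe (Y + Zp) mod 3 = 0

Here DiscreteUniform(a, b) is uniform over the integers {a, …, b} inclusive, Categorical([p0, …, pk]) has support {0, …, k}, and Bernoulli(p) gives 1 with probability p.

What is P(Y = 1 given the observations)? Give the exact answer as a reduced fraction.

P(Y = 1 | obs) = 9/19

Enumerate traces; 72 have nonzero weight after conditioning:
  (X=0, Z=2, V=1, W=2, Y=0, U=2) weight 1/648
  (X=0, Z=2, V=1, W=2, Y=0, U=3) weight 1/648
  (X=0, Z=2, V=1, W=2, Y=3, U=2) weight 1/648
  (X=0, Z=2, V=1, W=2, Y=3, U=3) weight 1/648
  (X=0, Z=2, V=1, W=3, Y=0, U=2) weight 1/648
  (X=0, Z=2, V=1, W=3, Y=0, U=3) weight 1/648
  (X=0, Z=2, V=1, W=3, Y=3, U=2) weight 1/648
  (X=0, Z=2, V=1, W=3, Y=3, U=3) weight 1/648
  (X=1, Z=2, V=1, W=2, Y=1, U=2) weight 1/720
  … 63 more
Group by Y:
  weight(Y=0) = 1/36
  weight(Y=1) = 1/20
  weight(Y=3) = 1/36
Total weight = 1/36 + 1/20 + 1/36 = 19/180
P(Y=0 | obs) = 1/36 / 19/180 = 5/19
P(Y=1 | obs) = 1/20 / 19/180 = 9/19
P(Y=3 | obs) = 1/36 / 19/180 = 5/19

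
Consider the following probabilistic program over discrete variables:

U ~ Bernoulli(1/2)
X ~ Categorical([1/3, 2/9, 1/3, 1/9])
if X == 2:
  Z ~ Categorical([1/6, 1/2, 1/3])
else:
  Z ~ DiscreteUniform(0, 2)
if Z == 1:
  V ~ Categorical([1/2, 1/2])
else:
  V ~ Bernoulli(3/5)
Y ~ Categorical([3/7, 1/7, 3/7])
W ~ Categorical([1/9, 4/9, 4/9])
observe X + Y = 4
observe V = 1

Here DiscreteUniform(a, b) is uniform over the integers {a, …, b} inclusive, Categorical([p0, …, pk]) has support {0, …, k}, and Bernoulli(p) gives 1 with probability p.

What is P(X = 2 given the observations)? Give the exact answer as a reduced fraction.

Enumerate traces; 36 have nonzero weight after conditioning:
  (U=0, X=2, Z=0, V=1, Y=2, W=0) weight 1/1260
  (U=0, X=2, Z=0, V=1, Y=2, W=1) weight 1/315
  (U=0, X=2, Z=0, V=1, Y=2, W=2) weight 1/315
  (U=0, X=2, Z=1, V=1, Y=2, W=0) weight 1/504
  (U=0, X=2, Z=1, V=1, Y=2, W=1) weight 1/126
  (U=0, X=2, Z=1, V=1, Y=2, W=2) weight 1/126
  (U=0, X=2, Z=2, V=1, Y=2, W=0) weight 1/630
  (U=0, X=2, Z=2, V=1, Y=2, W=1) weight 2/315
  (U=0, X=3, Z=0, V=1, Y=1, W=0) weight 1/5670
  … 27 more
Group by X:
  weight(X=2) = 11/140
  weight(X=3) = 17/1890
Total weight = 11/140 + 17/1890 = 331/3780
P(X=2 | obs) = 11/140 / 331/3780 = 297/331
P(X=3 | obs) = 17/1890 / 331/3780 = 34/331

P(X = 2 | obs) = 297/331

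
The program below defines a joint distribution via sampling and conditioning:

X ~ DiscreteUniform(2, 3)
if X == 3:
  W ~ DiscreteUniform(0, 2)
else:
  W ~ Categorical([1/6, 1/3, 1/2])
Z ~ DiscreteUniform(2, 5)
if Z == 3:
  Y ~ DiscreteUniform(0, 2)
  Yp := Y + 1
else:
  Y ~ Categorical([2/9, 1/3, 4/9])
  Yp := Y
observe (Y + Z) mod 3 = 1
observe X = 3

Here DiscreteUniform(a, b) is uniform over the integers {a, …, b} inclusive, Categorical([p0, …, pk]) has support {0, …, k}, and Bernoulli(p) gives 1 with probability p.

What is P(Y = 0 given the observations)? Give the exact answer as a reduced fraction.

P(Y = 0 | obs) = 2/13

Enumerate traces; 12 have nonzero weight after conditioning:
  (X=3, W=0, Z=2, Y=2) weight 1/54
  (X=3, W=0, Z=3, Y=1) weight 1/72
  (X=3, W=0, Z=4, Y=0) weight 1/108
  (X=3, W=0, Z=5, Y=2) weight 1/54
  (X=3, W=1, Z=2, Y=2) weight 1/54
  (X=3, W=1, Z=3, Y=1) weight 1/72
  (X=3, W=1, Z=4, Y=0) weight 1/108
  (X=3, W=1, Z=5, Y=2) weight 1/54
  … 4 more
Group by Y:
  weight(Y=0) = 1/36
  weight(Y=1) = 1/24
  weight(Y=2) = 1/9
Total weight = 1/36 + 1/24 + 1/9 = 13/72
P(Y=0 | obs) = 1/36 / 13/72 = 2/13
P(Y=1 | obs) = 1/24 / 13/72 = 3/13
P(Y=2 | obs) = 1/9 / 13/72 = 8/13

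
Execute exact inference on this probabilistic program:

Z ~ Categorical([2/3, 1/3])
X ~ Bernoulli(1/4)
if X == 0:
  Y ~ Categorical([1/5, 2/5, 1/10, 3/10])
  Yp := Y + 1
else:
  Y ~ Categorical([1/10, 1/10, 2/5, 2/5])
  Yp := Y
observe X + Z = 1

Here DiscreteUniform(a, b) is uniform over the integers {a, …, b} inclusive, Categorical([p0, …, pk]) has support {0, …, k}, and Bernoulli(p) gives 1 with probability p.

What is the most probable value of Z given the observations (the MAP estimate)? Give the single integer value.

Enumerate traces; 8 have nonzero weight after conditioning:
  (Z=0, X=1, Y=0) weight 1/60
  (Z=0, X=1, Y=1) weight 1/60
  (Z=0, X=1, Y=2) weight 1/15
  (Z=0, X=1, Y=3) weight 1/15
  (Z=1, X=0, Y=0) weight 1/20
  (Z=1, X=0, Y=1) weight 1/10
  (Z=1, X=0, Y=2) weight 1/40
  (Z=1, X=0, Y=3) weight 3/40
Group by Z:
  weight(Z=0) = 1/6
  weight(Z=1) = 1/4
Total weight = 1/6 + 1/4 = 5/12
P(Z=0 | obs) = 1/6 / 5/12 = 2/5
P(Z=1 | obs) = 1/4 / 5/12 = 3/5
argmax = 1

argmax_v P(Z = v | obs) = 1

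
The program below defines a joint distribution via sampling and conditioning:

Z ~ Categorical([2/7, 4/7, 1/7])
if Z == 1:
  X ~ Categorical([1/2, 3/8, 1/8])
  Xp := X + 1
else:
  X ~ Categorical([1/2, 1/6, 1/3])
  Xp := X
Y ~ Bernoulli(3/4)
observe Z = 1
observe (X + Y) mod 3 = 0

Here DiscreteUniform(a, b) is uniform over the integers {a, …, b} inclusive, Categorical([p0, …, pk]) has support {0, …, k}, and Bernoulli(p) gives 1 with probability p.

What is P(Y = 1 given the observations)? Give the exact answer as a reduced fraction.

P(Y = 1 | obs) = 3/7

Enumerate traces; 2 have nonzero weight after conditioning:
  (Z=1, X=0, Y=0) weight 1/14
  (Z=1, X=2, Y=1) weight 3/56
Group by Y:
  weight(Y=0) = 1/14
  weight(Y=1) = 3/56
Total weight = 1/14 + 3/56 = 1/8
P(Y=0 | obs) = 1/14 / 1/8 = 4/7
P(Y=1 | obs) = 3/56 / 1/8 = 3/7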